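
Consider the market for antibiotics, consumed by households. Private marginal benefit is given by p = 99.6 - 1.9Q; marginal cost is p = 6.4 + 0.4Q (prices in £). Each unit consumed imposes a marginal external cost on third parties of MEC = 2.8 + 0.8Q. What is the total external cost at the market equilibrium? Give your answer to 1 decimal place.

Market equilibrium (private): 6.4 + 0.4Q = 99.6 - 1.9Q → Q_m = 40.5217.
Total external cost = ∫₀^{Q_m} (2.8 + 0.8Q) dQ = 2.8×40.5217 + ½×0.8×40.5217² = 770.2640.

£770.3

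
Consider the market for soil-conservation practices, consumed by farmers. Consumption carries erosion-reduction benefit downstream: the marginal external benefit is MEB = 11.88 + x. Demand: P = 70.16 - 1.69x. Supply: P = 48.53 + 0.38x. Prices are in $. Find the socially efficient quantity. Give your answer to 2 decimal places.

Social marginal benefit = demand + MEB = 82.04 - 0.69x.
Set SMB = MC: 82.04 - 0.69x = 48.53 + 0.38x → x* = 31.3178.

x* = 31.32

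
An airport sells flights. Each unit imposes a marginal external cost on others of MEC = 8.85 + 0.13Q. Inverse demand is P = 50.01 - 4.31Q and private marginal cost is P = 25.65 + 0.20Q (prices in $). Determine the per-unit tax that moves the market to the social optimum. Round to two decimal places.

tax = $9.28 per unit

Social marginal cost = private MC + MEC = 34.50 + 0.33Q.
Set SMC = demand: 34.50 + 0.33Q = 50.01 - 4.31Q → Q* = 3.3427.
The Pigouvian tax equals MEC at Q*: 8.85 + 0.13×3.3427 = 9.2846.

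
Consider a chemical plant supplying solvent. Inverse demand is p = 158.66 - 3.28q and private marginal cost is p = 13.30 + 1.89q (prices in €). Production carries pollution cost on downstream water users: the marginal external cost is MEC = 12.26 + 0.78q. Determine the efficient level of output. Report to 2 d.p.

Social marginal cost = private MC + MEC = 25.56 + 2.67q.
Set SMC = demand: 25.56 + 2.67q = 158.66 - 3.28q → q* = 22.3697.

q* = 22.37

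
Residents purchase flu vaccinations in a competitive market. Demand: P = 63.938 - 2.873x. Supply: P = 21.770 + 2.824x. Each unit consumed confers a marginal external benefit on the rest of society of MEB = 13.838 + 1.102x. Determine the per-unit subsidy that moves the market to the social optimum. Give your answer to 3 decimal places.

Social marginal benefit = demand + MEB = 77.776 - 1.771x.
Set SMB = MC: 77.776 - 1.771x = 21.770 + 2.824x → x* = 12.1885.
The Pigouvian subsidy equals MEB at x*: 13.838 + 1.102×12.1885 = 27.2697.

subsidy = 27.270 per unit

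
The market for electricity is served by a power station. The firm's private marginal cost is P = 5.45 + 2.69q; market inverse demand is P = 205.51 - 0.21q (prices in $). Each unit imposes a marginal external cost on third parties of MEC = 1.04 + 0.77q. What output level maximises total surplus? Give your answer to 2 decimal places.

q* = 54.23

Social marginal cost = private MC + MEC = 6.49 + 3.46q.
Set SMC = demand: 6.49 + 3.46q = 205.51 - 0.21q → q* = 54.2289.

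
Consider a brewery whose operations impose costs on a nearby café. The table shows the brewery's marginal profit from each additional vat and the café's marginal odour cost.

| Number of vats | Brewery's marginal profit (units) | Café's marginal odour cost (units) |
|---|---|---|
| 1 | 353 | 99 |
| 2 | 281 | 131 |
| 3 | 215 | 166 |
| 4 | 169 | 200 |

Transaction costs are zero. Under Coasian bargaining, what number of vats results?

Bargaining reaches the level where marginal profit last exceeds marginal odour cost.
That holds through level 3 (215 ≥ 166) but not at 4 (169 < 200).

3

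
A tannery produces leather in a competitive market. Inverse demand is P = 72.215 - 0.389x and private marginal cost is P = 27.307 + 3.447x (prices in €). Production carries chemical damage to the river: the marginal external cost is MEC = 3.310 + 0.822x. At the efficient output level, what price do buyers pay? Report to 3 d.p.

Social marginal cost = private MC + MEC = 30.617 + 4.269x.
Set SMC = demand: 30.617 + 4.269x = 72.215 - 0.389x → x* = 8.9304.
Consumer price on the demand curve at x*: 72.215 − 0.389×8.9304 = 68.7411.

P = €68.741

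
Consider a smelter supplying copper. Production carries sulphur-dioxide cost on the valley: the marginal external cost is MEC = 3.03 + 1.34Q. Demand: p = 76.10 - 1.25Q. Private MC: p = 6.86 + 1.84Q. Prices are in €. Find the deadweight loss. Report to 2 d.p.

DWL = €123.33

Market equilibrium (private): 6.86 + 1.84Q = 76.10 - 1.25Q → Q_m = 22.4078.
Social marginal cost = private MC + MEC = 9.89 + 3.18Q.
Set SMC = demand: 9.89 + 3.18Q = 76.10 - 1.25Q → Q* = 14.9458.
Between Q* and Q_m the wedge SMC − demand runs linearly from 0 to MEC(Q_m), so the loss is a triangle.
DWL = ½ × 7.4620 × 33.0564 = 123.3334.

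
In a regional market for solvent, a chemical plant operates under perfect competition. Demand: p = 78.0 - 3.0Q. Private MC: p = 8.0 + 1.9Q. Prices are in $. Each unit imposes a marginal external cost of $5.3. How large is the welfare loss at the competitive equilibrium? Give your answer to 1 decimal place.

DWL = $2.9

Market equilibrium (private): 8.0 + 1.9Q = 78.0 - 3.0Q → Q_m = 14.2857.
Social marginal cost = private MC + MEC = 13.3 + 1.9Q.
Set SMC = demand: 13.3 + 1.9Q = 78.0 - 3.0Q → Q* = 13.2041.
The loss is the area between SMC and demand from Q* to Q_m; with linear curves that's a triangle of height MEC(Q_m).
DWL = ½ × 1.0816 × 5.3000 = 2.8662.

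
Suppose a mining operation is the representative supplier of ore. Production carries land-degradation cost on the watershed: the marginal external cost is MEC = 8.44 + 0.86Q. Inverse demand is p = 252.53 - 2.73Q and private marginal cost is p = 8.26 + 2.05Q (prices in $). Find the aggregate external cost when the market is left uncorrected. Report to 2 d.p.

Market equilibrium (private): 8.26 + 2.05Q = 252.53 - 2.73Q → Q_m = 51.1025.
Total external cost = ∫₀^{Q_m} (8.44 + 0.86Q) dQ = 8.44×51.1025 + ½×0.86×51.1025² = 1554.2353.

$1554.24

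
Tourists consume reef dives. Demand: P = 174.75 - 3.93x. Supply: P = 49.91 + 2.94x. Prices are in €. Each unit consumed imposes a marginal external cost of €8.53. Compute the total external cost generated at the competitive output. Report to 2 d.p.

Market equilibrium (private): 49.91 + 2.94x = 174.75 - 3.93x → x_m = 18.1718.
Total external cost = MEC × x_m = 8.53 × 18.1718 = 155.0055.

€155.01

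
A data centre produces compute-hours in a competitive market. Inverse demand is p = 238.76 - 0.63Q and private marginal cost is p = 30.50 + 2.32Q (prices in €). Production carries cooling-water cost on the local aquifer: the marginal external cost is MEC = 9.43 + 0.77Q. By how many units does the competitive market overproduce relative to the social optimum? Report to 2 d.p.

17.15 units

Market equilibrium (private): 30.50 + 2.32Q = 238.76 - 0.63Q → Q_m = 70.5966.
Social marginal cost = private MC + MEC = 39.93 + 3.09Q.
Set SMC = demand: 39.93 + 3.09Q = 238.76 - 0.63Q → Q* = 53.4489.
Gap = |70.5966 − 53.4489| = 17.1477.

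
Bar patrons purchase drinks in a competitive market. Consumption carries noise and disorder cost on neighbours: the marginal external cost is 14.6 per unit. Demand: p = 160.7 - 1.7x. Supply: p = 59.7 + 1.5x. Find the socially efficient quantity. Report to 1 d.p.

Social marginal benefit = demand − MEC = 146.1 - 1.7x.
Set SMB = MC: 146.1 - 1.7x = 59.7 + 1.5x → x* = 27.0000.

x* = 27.0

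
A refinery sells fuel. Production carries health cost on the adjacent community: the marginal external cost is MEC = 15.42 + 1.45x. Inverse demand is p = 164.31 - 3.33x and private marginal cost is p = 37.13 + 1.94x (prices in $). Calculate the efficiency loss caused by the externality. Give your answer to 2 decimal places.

DWL = $189.09

Market equilibrium (private): 37.13 + 1.94x = 164.31 - 3.33x → x_m = 24.1328.
Social marginal cost = private MC + MEC = 52.55 + 3.39x.
Set SMC = demand: 52.55 + 3.39x = 164.31 - 3.33x → x* = 16.6310.
Height of the DWL triangle at x_m is SMC(x_m) − demand(x_m) = MEC(x_m) = 50.4126.
DWL = ½ × 7.5018 × 50.4126 = 189.0926.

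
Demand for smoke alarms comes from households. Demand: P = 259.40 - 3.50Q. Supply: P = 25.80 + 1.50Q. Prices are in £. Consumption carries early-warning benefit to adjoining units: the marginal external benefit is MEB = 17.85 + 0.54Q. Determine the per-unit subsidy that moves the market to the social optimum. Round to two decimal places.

subsidy = £48.29 per unit

Social marginal benefit = demand + MEB = 277.25 - 2.96Q.
Set SMB = MC: 277.25 - 2.96Q = 25.80 + 1.50Q → Q* = 56.3789.
The Pigouvian subsidy equals MEB at Q*: 17.85 + 0.54×56.3789 = 48.2946.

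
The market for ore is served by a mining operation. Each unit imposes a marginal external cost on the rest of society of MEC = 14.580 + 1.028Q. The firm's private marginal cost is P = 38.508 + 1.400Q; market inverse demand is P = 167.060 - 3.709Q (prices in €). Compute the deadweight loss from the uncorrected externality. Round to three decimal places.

Market equilibrium (private): 38.508 + 1.400Q = 167.060 - 3.709Q → Q_m = 25.1619.
Social marginal cost = private MC + MEC = 53.088 + 2.428Q.
Set SMC = demand: 53.088 + 2.428Q = 167.060 - 3.709Q → Q* = 18.5713.
Height of the DWL triangle at Q_m is SMC(Q_m) − demand(Q_m) = MEC(Q_m) = 40.4464.
DWL = ½ × 6.5906 × 40.4464 = 133.2830.

DWL = €133.283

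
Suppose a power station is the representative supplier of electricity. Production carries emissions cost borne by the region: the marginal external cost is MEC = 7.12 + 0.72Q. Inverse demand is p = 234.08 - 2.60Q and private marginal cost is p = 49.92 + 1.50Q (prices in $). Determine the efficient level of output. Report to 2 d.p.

Social marginal cost = private MC + MEC = 57.04 + 2.22Q.
Set SMC = demand: 57.04 + 2.22Q = 234.08 - 2.60Q → Q* = 36.7303.

Q* = 36.73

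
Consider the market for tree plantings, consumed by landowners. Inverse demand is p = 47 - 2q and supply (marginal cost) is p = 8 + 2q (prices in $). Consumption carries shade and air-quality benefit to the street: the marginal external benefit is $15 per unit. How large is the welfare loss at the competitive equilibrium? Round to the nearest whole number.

Market equilibrium (private): 8 + 2q = 47 - 2q → q_m = 9.7500.
Social marginal benefit = demand + MEB = 62 - 2q.
Set SMB = MC: 62 - 2q = 8 + 2q → q* = 13.5000.
The welfare-loss triangle has base |q_m − q*| and height MEB(q_m) (the vertical gap between SMB and MC is zero at q* and MEB at q_m).
DWL = ½ × 3.7500 × 15.0000 = 28.1250.

DWL = $28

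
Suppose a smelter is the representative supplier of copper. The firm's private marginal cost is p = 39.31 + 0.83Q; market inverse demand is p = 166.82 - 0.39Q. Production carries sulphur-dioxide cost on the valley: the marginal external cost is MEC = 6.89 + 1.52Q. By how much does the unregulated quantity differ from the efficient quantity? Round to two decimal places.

Market equilibrium (private): 39.31 + 0.83Q = 166.82 - 0.39Q → Q_m = 104.5164.
Social marginal cost = private MC + MEC = 46.20 + 2.35Q.
Set SMC = demand: 46.20 + 2.35Q = 166.82 - 0.39Q → Q* = 44.0219.
Gap = |104.5164 − 44.0219| = 60.4945.

60.49 units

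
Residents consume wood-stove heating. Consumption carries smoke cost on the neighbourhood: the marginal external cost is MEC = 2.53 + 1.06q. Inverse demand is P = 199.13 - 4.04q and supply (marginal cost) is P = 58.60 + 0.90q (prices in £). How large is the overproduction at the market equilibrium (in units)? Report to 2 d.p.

5.45 units

Market equilibrium (private): 58.60 + 0.90q = 199.13 - 4.04q → q_m = 28.4474.
Social marginal benefit = demand − MEC = 196.60 - 5.10q.
Set SMB = MC: 196.60 - 5.10q = 58.60 + 0.90q → q* = 23.0000.
Gap = |28.4474 − 23.0000| = 5.4474.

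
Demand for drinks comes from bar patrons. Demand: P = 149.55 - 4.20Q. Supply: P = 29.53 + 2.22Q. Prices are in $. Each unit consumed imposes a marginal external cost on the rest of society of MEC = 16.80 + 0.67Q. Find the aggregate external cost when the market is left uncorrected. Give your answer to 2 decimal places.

$431.15

Market equilibrium (private): 29.53 + 2.22Q = 149.55 - 4.20Q → Q_m = 18.6947.
Total external cost = ∫₀^{Q_m} (16.80 + 0.67Q) dQ = 16.80×18.6947 + ½×0.67×18.6947² = 431.1507.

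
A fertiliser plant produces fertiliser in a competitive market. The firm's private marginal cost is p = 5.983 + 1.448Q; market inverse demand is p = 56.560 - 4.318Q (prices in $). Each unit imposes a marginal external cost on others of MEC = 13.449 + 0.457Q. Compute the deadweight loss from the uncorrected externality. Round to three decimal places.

DWL = $24.487

Market equilibrium (private): 5.983 + 1.448Q = 56.560 - 4.318Q → Q_m = 8.7716.
Social marginal cost = private MC + MEC = 19.432 + 1.905Q.
Set SMC = demand: 19.432 + 1.905Q = 56.560 - 4.318Q → Q* = 5.9663.
Height of the DWL triangle at Q_m is SMC(Q_m) − demand(Q_m) = MEC(Q_m) = 17.4576.
DWL = ½ × 2.8053 × 17.4576 = 24.4869.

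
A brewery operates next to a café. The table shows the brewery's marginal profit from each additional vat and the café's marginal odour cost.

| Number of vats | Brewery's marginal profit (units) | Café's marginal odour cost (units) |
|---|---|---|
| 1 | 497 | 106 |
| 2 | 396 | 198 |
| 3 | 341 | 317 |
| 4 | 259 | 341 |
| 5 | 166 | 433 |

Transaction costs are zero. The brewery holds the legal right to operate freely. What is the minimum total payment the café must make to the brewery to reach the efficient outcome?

Left alone the brewery would choose level 5 (marginal profit stays positive).
Efficient level: k* = 3 (marginal profit ≥ marginal odour cost through 3).
The café must at least cover the brewery's forgone profit from cutting 5→3: 259 + 166 = 425.

425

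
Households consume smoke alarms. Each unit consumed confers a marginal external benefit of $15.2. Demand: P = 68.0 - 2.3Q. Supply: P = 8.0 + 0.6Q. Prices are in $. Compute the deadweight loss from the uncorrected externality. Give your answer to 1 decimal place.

DWL = $39.8

Market equilibrium (private): 8.0 + 0.6Q = 68.0 - 2.3Q → Q_m = 20.6897.
Social marginal benefit = demand + MEB = 83.2 - 2.3Q.
Set SMB = MC: 83.2 - 2.3Q = 8.0 + 0.6Q → Q* = 25.9310.
The welfare-loss triangle has base |Q_m − Q*| and height MEB(Q_m) (the vertical gap between SMB and MC is zero at Q* and MEB at Q_m).
DWL = ½ × 5.2413 × 15.2000 = 39.8339.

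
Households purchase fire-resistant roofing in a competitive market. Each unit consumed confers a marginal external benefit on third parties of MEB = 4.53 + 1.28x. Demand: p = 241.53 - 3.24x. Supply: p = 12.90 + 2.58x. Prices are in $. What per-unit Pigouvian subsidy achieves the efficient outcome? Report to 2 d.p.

Social marginal benefit = demand + MEB = 246.06 - 1.96x.
Set SMB = MC: 246.06 - 1.96x = 12.90 + 2.58x → x* = 51.3568.
The Pigouvian subsidy equals MEB at x*: 4.53 + 1.28×51.3568 = 70.2667.

subsidy = $70.27 per unit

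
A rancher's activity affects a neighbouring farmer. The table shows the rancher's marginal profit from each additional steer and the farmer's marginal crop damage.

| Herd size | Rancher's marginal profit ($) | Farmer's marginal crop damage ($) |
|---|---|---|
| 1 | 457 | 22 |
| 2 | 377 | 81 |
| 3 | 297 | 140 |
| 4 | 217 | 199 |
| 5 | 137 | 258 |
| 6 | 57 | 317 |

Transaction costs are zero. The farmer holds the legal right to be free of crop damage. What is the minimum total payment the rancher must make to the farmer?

$442

Efficient level: marginal profit ≥ marginal crop damage through level 4, so k* = 4.
With the farmer holding the right, the rancher must at least compensate total damage at k*: 22 + 81 + 140 + 199 = 442.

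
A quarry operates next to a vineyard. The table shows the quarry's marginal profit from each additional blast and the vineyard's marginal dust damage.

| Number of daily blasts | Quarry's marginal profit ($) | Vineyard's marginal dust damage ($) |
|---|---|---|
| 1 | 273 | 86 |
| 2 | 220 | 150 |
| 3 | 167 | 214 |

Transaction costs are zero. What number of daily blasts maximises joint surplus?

Bargaining reaches the level where marginal profit last exceeds marginal dust damage.
That holds through level 2 (220 ≥ 150) but not at 3 (167 < 214).

2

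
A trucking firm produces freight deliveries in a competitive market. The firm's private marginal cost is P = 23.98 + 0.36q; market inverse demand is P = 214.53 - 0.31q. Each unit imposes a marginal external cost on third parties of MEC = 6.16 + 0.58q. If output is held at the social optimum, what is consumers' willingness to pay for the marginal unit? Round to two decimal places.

Social marginal cost = private MC + MEC = 30.14 + 0.94q.
Set SMC = demand: 30.14 + 0.94q = 214.53 - 0.31q → q* = 147.5120.
Consumer price on the demand curve at q*: 214.53 − 0.31×147.5120 = 168.8013.

P = 168.80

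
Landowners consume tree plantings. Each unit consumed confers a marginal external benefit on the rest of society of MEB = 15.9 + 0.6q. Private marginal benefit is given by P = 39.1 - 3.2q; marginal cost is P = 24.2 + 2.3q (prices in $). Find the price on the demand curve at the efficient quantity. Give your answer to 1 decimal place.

P = $19.0

Social marginal benefit = demand + MEB = 55.0 - 2.6q.
Set SMB = MC: 55.0 - 2.6q = 24.2 + 2.3q → q* = 6.2857.
Consumer price on the demand curve at q*: 39.1 − 3.2×6.2857 = 18.9858.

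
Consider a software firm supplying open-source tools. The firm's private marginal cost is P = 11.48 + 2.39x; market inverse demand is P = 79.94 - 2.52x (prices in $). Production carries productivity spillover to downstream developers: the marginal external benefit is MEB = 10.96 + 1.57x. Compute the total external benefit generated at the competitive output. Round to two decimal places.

Market equilibrium (private): 11.48 + 2.39x = 79.94 - 2.52x → x_m = 13.9430.
Total external benefit = ∫₀^{x_m} (10.96 + 1.57x) dx = 10.96×13.9430 + ½×1.57×13.9430² = 305.4250.

$305.42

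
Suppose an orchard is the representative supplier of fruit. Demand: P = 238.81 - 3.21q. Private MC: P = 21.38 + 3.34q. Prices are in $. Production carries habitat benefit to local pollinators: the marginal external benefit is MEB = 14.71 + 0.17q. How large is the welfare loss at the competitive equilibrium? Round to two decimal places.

DWL = $32.47

Market equilibrium (private): 21.38 + 3.34q = 238.81 - 3.21q → q_m = 33.1954.
Social marginal cost = private MC − MEB = 6.67 + 3.17q.
Set SMC = demand: 6.67 + 3.17q = 238.81 - 3.21q → q* = 36.3856.
The welfare-loss triangle has base |q_m − q*| and height MEB(q_m) (the vertical gap between SMC and demand is zero at q* and MEB at q_m).
DWL = ½ × 3.1902 × 20.3532 = 32.4654.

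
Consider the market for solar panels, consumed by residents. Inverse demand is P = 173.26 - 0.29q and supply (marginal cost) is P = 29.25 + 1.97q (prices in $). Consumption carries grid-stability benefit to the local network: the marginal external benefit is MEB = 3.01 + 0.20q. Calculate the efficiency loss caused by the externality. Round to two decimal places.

DWL = $60.24

Market equilibrium (private): 29.25 + 1.97q = 173.26 - 0.29q → q_m = 63.7212.
Social marginal benefit = demand + MEB = 176.27 - 0.09q.
Set SMB = MC: 176.27 - 0.09q = 29.25 + 1.97q → q* = 71.3689.
Height of the DWL triangle at q_m is SMB(q_m) − MC(q_m) = MEB(q_m) = 15.7542.
DWL = ½ × 7.6477 × 15.7542 = 60.2417.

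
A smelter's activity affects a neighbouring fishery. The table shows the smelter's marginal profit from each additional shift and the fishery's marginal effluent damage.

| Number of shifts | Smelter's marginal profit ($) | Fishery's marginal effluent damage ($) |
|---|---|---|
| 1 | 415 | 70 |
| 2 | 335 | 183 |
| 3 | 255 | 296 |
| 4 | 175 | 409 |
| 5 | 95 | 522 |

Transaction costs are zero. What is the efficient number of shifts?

Bargaining reaches the level where marginal profit last exceeds marginal effluent damage.
That holds through level 2 (335 ≥ 183) but not at 3 (255 < 296).

2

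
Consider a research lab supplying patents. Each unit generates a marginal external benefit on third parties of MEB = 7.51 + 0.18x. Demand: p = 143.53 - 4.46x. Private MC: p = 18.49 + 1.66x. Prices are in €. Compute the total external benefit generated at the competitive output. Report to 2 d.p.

Market equilibrium (private): 18.49 + 1.66x = 143.53 - 4.46x → x_m = 20.4314.
Total external benefit = ∫₀^{x_m} (7.51 + 0.18x) dx = 7.51×20.4314 + ½×0.18×20.4314² = 191.0096.

€191.01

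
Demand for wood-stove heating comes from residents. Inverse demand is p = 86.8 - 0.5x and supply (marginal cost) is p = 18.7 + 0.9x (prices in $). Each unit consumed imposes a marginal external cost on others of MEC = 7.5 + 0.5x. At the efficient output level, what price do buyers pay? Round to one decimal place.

P = $70.9

Social marginal benefit = demand − MEC = 79.3 - x.
Set SMB = MC: 79.3 - x = 18.7 + 0.9x → x* = 31.8947.
Consumer price on the demand curve at x*: 86.8 − 0.5×31.8947 = 70.8527.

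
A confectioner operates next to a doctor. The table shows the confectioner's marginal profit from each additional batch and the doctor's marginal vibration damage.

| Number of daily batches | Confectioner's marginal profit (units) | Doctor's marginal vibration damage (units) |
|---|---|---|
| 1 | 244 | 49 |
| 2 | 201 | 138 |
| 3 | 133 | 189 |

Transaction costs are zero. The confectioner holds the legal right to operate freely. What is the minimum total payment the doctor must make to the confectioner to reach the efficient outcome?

133

Left alone the confectioner would choose level 3 (marginal profit stays positive).
Efficient level: k* = 2 (marginal profit ≥ marginal vibration damage through 2).
The doctor must at least cover the confectioner's forgone profit from cutting 3→2: 133 = 133.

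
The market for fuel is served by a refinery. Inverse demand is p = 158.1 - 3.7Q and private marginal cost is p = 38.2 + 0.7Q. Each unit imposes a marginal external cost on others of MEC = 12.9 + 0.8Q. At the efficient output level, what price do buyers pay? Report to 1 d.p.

P = 82.0

Social marginal cost = private MC + MEC = 51.1 + 1.5Q.
Set SMC = demand: 51.1 + 1.5Q = 158.1 - 3.7Q → Q* = 20.5769.
Consumer price on the demand curve at Q*: 158.1 − 3.7×20.5769 = 81.9655.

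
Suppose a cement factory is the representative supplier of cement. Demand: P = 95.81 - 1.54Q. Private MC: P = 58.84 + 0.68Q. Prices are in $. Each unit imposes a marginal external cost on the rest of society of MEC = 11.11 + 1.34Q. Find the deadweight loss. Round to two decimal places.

Market equilibrium (private): 58.84 + 0.68Q = 95.81 - 1.54Q → Q_m = 16.6532.
Social marginal cost = private MC + MEC = 69.95 + 2.02Q.
Set SMC = demand: 69.95 + 2.02Q = 95.81 - 1.54Q → Q* = 7.2640.
The welfare-loss triangle has base |Q_m − Q*| and height MEC(Q_m) (the vertical gap between SMC and demand is zero at Q* and MEC at Q_m).
DWL = ½ × 9.3892 × 33.4252 = 156.9179.

DWL = $156.92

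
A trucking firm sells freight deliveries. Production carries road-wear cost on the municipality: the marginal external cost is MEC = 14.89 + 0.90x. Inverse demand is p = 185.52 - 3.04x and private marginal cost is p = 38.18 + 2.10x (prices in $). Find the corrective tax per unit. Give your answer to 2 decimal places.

Social marginal cost = private MC + MEC = 53.07 + 3.00x.
Set SMC = demand: 53.07 + 3.00x = 185.52 - 3.04x → x* = 21.9288.
The Pigouvian tax equals MEC at x*: 14.89 + 0.90×21.9288 = 34.6259.

tax = $34.63 per unit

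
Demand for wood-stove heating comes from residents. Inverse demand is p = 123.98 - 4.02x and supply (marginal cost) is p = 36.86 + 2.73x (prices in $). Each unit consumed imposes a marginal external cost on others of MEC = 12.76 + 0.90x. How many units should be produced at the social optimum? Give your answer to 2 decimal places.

x* = 9.72

Social marginal benefit = demand − MEC = 111.22 - 4.92x.
Set SMB = MC: 111.22 - 4.92x = 36.86 + 2.73x → x* = 9.7203.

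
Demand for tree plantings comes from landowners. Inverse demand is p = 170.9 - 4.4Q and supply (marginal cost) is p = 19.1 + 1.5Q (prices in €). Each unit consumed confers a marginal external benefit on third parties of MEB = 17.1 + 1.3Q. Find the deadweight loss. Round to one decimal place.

DWL = €277.7

Market equilibrium (private): 19.1 + 1.5Q = 170.9 - 4.4Q → Q_m = 25.7288.
Social marginal benefit = demand + MEB = 188.0 - 3.1Q.
Set SMB = MC: 188.0 - 3.1Q = 19.1 + 1.5Q → Q* = 36.7174.
The loss is the area between SMB and MC from Q* to Q_m; with linear curves that's a triangle of height MEB(Q_m).
DWL = ½ × 10.9886 × 50.5475 = 277.7231.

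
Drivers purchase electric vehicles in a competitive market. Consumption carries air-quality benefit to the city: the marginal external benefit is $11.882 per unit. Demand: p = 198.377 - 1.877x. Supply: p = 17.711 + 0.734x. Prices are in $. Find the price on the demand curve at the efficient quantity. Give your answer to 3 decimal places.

P = $59.958

Social marginal benefit = demand + MEB = 210.259 - 1.877x.
Set SMB = MC: 210.259 - 1.877x = 17.711 + 0.734x → x* = 73.7449.
Consumer price on the demand curve at x*: 198.377 − 1.877×73.7449 = 59.9578.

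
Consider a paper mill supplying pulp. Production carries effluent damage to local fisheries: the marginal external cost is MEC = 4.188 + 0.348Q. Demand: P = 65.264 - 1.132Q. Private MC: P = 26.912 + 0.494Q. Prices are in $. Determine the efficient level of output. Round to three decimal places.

Social marginal cost = private MC + MEC = 31.100 + 0.842Q.
Set SMC = demand: 31.100 + 0.842Q = 65.264 - 1.132Q → Q* = 17.3070.

Q* = 17.307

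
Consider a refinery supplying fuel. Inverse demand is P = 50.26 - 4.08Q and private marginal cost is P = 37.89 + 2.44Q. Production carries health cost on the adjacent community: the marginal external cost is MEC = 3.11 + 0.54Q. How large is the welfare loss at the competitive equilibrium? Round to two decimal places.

Market equilibrium (private): 37.89 + 2.44Q = 50.26 - 4.08Q → Q_m = 1.8972.
Social marginal cost = private MC + MEC = 41.00 + 2.98Q.
Set SMC = demand: 41.00 + 2.98Q = 50.26 - 4.08Q → Q* = 1.3116.
Height of the DWL triangle at Q_m is SMC(Q_m) − demand(Q_m) = MEC(Q_m) = 4.1345.
DWL = ½ × 0.5856 × 4.1345 = 1.2106.

DWL = 1.21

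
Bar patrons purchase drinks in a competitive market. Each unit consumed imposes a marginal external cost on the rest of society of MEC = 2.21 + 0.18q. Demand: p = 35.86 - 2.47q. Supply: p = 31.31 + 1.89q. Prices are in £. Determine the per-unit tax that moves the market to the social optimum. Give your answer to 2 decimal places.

Social marginal benefit = demand − MEC = 33.65 - 2.65q.
Set SMB = MC: 33.65 - 2.65q = 31.31 + 1.89q → q* = 0.5154.
The Pigouvian tax equals MEC at q*: 2.21 + 0.18×0.5154 = 2.3028.

tax = £2.30 per unit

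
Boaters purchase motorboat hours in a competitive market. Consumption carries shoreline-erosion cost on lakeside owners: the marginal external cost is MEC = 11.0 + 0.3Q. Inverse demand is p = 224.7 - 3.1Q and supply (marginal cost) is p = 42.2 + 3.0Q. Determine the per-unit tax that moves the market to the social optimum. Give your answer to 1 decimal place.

Social marginal benefit = demand − MEC = 213.7 - 3.4Q.
Set SMB = MC: 213.7 - 3.4Q = 42.2 + 3.0Q → Q* = 26.7969.
The Pigouvian tax equals MEC at Q*: 11.0 + 0.3×26.7969 = 19.0391.

tax = 19.0 per unit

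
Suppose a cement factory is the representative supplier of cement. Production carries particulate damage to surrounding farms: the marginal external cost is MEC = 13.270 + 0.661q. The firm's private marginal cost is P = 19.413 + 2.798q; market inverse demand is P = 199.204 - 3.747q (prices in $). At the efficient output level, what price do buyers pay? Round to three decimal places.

Social marginal cost = private MC + MEC = 32.683 + 3.459q.
Set SMC = demand: 32.683 + 3.459q = 199.204 - 3.747q → q* = 23.1087.
Consumer price on the demand curve at q*: 199.204 − 3.747×23.1087 = 112.6157.

P = $112.616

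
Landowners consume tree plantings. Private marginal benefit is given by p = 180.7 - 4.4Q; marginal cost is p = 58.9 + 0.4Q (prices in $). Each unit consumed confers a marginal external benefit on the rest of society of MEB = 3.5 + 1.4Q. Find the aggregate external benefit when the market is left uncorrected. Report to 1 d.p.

Market equilibrium (private): 58.9 + 0.4Q = 180.7 - 4.4Q → Q_m = 25.3750.
Total external benefit = ∫₀^{Q_m} (3.5 + 1.4Q) dQ = 3.5×25.3750 + ½×1.4×25.3750² = 539.5359.

$539.5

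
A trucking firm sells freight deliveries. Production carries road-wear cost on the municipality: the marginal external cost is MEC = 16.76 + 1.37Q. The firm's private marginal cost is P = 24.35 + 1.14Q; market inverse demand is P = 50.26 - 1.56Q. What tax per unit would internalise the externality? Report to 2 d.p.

Social marginal cost = private MC + MEC = 41.11 + 2.51Q.
Set SMC = demand: 41.11 + 2.51Q = 50.26 - 1.56Q → Q* = 2.2482.
The Pigouvian tax equals MEC at Q*: 16.76 + 1.37×2.2482 = 19.8400.

tax = 19.84 per unit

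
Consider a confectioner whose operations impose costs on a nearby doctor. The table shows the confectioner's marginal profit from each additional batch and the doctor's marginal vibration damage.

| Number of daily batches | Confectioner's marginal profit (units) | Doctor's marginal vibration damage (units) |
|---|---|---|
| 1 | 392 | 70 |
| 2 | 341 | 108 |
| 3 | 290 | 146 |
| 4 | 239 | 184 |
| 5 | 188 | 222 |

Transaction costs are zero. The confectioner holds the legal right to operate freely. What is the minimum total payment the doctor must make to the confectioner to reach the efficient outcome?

188

Left alone the confectioner would choose level 5 (marginal profit stays positive).
Efficient level: k* = 4 (marginal profit ≥ marginal vibration damage through 4).
The doctor must at least cover the confectioner's forgone profit from cutting 5→4: 188 = 188.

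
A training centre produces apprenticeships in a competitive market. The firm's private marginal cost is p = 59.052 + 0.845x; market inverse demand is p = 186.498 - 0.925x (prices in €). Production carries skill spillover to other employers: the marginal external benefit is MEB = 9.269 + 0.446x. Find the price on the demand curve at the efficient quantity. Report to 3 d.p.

Social marginal cost = private MC − MEB = 49.783 + 0.399x.
Set SMC = demand: 49.783 + 0.399x = 186.498 - 0.925x → x* = 103.2591.
Consumer price on the demand curve at x*: 186.498 − 0.925×103.2591 = 90.9833.

P = €90.983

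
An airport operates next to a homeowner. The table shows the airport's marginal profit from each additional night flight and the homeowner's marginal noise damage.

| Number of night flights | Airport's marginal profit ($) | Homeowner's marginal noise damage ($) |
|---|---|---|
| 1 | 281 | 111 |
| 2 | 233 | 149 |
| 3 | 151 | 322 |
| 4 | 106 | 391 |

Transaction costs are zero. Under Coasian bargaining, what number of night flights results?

Bargaining reaches the level where marginal profit last exceeds marginal noise damage.
That holds through level 2 (233 ≥ 149) but not at 3 (151 < 322).

2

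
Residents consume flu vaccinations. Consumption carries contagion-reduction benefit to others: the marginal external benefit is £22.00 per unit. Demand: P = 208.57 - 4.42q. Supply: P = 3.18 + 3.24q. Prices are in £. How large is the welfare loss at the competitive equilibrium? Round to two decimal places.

Market equilibrium (private): 3.18 + 3.24q = 208.57 - 4.42q → q_m = 26.8133.
Social marginal benefit = demand + MEB = 230.57 - 4.42q.
Set SMB = MC: 230.57 - 4.42q = 3.18 + 3.24q → q* = 29.6854.
The loss is the area between SMB and MC from q* to q_m; with linear curves that's a triangle of height MEB(q_m).
DWL = ½ × 2.8721 × 22.0000 = 31.5931.

DWL = £31.59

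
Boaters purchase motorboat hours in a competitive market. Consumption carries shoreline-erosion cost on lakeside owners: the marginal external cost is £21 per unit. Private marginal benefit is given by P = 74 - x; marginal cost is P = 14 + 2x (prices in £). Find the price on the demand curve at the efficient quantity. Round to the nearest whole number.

P = £61

Social marginal benefit = demand − MEC = 53 - x.
Set SMB = MC: 53 - x = 14 + 2x → x* = 13.0000.
Consumer price on the demand curve at x*: 74 − 1×13.0000 = 61.0000.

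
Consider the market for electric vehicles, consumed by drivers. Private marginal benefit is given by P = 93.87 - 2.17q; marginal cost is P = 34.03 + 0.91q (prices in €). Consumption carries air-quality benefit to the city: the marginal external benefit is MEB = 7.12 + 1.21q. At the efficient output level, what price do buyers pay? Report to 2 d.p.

Social marginal benefit = demand + MEB = 100.99 - 0.96q.
Set SMB = MC: 100.99 - 0.96q = 34.03 + 0.91q → q* = 35.8075.
Consumer price on the demand curve at q*: 93.87 − 2.17×35.8075 = 16.1677.

P = €16.17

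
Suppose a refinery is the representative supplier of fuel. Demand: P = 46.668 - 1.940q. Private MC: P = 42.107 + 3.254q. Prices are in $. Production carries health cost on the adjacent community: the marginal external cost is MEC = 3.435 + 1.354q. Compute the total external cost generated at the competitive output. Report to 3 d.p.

Market equilibrium (private): 42.107 + 3.254q = 46.668 - 1.940q → q_m = 0.8781.
Total external cost = ∫₀^{q_m} (3.435 + 1.354q) dq = 3.435×0.8781 + ½×1.354×0.8781² = 3.5383.

$3.538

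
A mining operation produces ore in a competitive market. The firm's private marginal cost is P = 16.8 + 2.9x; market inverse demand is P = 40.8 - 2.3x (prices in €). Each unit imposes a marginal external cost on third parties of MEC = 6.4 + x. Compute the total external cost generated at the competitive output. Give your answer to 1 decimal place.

€40.2

Market equilibrium (private): 16.8 + 2.9x = 40.8 - 2.3x → x_m = 4.6154.
Total external cost = ∫₀^{x_m} (6.4 + 1.0x) dx = 6.4×4.6154 + ½×1.0×4.6154² = 40.1895.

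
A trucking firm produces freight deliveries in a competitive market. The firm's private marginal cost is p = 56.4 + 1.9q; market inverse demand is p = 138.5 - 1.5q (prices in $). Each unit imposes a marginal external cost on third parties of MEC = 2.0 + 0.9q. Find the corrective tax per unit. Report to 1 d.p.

tax = $18.8 per unit

Social marginal cost = private MC + MEC = 58.4 + 2.8q.
Set SMC = demand: 58.4 + 2.8q = 138.5 - 1.5q → q* = 18.6279.
The Pigouvian tax equals MEC at q*: 2.0 + 0.9×18.6279 = 18.7651.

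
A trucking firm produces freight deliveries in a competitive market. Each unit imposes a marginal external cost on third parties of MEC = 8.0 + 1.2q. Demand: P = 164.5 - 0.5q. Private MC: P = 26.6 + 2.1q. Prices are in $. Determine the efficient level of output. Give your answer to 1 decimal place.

q* = 34.2

Social marginal cost = private MC + MEC = 34.6 + 3.3q.
Set SMC = demand: 34.6 + 3.3q = 164.5 - 0.5q → q* = 34.1842.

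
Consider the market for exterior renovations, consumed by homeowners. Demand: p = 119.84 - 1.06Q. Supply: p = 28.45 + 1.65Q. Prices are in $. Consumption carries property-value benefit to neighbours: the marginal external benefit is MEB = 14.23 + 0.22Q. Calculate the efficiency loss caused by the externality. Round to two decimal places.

Market equilibrium (private): 28.45 + 1.65Q = 119.84 - 1.06Q → Q_m = 33.7232.
Social marginal benefit = demand + MEB = 134.07 - 0.84Q.
Set SMB = MC: 134.07 - 0.84Q = 28.45 + 1.65Q → Q* = 42.4177.
The welfare-loss triangle has base |Q_m − Q*| and height MEB(Q_m) (the vertical gap between SMB and MC is zero at Q* and MEB at Q_m).
DWL = ½ × 8.6945 × 21.6491 = 94.1140.

DWL = $94.11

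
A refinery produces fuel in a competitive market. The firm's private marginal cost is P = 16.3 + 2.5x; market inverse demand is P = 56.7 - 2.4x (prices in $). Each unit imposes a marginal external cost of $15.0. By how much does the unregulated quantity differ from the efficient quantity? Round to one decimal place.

Market equilibrium (private): 16.3 + 2.5x = 56.7 - 2.4x → x_m = 8.2449.
Social marginal cost = private MC + MEC = 31.3 + 2.5x.
Set SMC = demand: 31.3 + 2.5x = 56.7 - 2.4x → x* = 5.1837.
Gap = |8.2449 − 5.1837| = 3.0612.

3.1 units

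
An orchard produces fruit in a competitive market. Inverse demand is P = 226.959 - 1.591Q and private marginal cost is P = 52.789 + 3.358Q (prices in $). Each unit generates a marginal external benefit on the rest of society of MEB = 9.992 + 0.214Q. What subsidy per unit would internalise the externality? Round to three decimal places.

subsidy = $18.315 per unit

Social marginal cost = private MC − MEB = 42.797 + 3.144Q.
Set SMC = demand: 42.797 + 3.144Q = 226.959 - 1.591Q → Q* = 38.8938.
The Pigouvian subsidy equals MEB at Q*: 9.992 + 0.214×38.8938 = 18.3153.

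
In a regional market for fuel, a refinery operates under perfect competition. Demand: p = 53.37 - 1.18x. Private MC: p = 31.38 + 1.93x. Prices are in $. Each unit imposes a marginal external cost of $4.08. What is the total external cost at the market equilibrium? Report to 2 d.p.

$28.85

Market equilibrium (private): 31.38 + 1.93x = 53.37 - 1.18x → x_m = 7.0707.
Total external cost = MEC × x_m = 4.08 × 7.0707 = 28.8485.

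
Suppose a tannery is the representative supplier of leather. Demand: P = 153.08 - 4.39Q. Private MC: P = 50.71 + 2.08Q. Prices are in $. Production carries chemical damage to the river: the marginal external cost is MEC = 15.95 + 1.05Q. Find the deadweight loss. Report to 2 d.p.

Market equilibrium (private): 50.71 + 2.08Q = 153.08 - 4.39Q → Q_m = 15.8223.
Social marginal cost = private MC + MEC = 66.66 + 3.13Q.
Set SMC = demand: 66.66 + 3.13Q = 153.08 - 4.39Q → Q* = 11.4920.
Between Q* and Q_m the wedge SMC − demand runs linearly from 0 to MEC(Q_m), so the loss is a triangle.
DWL = ½ × 4.3303 × 32.5634 = 70.5046.

DWL = $70.50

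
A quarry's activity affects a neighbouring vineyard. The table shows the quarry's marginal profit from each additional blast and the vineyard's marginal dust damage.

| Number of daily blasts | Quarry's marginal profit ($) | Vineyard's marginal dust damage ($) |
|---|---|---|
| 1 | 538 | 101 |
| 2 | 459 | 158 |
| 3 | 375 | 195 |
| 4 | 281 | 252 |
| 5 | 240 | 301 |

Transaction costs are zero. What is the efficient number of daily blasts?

Bargaining reaches the level where marginal profit last exceeds marginal dust damage.
That holds through level 4 (281 ≥ 252) but not at 5 (240 < 301).

4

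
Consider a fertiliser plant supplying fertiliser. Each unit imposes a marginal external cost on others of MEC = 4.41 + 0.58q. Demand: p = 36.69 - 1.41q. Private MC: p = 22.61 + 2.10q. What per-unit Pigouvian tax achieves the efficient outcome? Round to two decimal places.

Social marginal cost = private MC + MEC = 27.02 + 2.68q.
Set SMC = demand: 27.02 + 2.68q = 36.69 - 1.41q → q* = 2.3643.
The Pigouvian tax equals MEC at q*: 4.41 + 0.58×2.3643 = 5.7813.

tax = 5.78 per unit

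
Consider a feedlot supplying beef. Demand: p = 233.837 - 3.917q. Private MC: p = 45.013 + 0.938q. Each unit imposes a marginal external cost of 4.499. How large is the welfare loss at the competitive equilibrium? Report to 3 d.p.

DWL = 2.085

Market equilibrium (private): 45.013 + 0.938q = 233.837 - 3.917q → q_m = 38.8927.
Social marginal cost = private MC + MEC = 49.512 + 0.938q.
Set SMC = demand: 49.512 + 0.938q = 233.837 - 3.917q → q* = 37.9660.
The welfare-loss triangle has base |q_m − q*| and height MEC(q_m) (the vertical gap between SMC and demand is zero at q* and MEC at q_m).
DWL = ½ × 0.9267 × 4.4990 = 2.0846.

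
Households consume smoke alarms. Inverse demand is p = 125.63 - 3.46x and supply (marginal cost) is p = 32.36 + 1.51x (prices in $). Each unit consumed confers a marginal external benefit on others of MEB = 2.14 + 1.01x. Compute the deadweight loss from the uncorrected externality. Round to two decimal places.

DWL = $56.18

Market equilibrium (private): 32.36 + 1.51x = 125.63 - 3.46x → x_m = 18.7666.
Social marginal benefit = demand + MEB = 127.77 - 2.45x.
Set SMB = MC: 127.77 - 2.45x = 32.36 + 1.51x → x* = 24.0934.
The loss is the area between SMB and MC from x* to x_m; with linear curves that's a triangle of height MEB(x_m).
DWL = ½ × 5.3268 × 21.0943 = 56.1826.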